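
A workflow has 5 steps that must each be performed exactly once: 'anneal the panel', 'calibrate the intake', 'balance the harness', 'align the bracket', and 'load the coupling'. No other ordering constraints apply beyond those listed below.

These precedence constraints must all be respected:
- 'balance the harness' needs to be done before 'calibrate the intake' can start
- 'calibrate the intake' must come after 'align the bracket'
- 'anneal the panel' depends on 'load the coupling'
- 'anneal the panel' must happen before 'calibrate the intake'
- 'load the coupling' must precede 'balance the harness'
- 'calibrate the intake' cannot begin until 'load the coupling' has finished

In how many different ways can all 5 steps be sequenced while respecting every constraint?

8

2 steps have no prerequisites ('align the bracket', 'load the coupling'), so any of them could come first.
Enumerating by repeatedly choosing an available step (one whose prerequisites are all placed) gives 8 distinct complete orderings.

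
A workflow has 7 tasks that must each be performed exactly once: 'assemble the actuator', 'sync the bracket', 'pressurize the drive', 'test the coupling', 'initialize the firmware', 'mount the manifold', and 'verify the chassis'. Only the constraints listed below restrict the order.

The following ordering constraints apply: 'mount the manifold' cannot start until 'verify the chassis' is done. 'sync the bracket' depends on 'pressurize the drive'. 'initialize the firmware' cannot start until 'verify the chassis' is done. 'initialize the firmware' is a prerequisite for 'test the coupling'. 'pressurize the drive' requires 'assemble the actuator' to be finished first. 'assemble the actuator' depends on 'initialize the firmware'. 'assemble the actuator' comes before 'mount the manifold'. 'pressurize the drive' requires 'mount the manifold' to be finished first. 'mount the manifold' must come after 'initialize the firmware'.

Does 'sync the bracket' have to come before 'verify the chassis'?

No

The constraints actually force 'verify the chassis' before 'sync the bracket' (via 'verify the chassis' → 'mount the manifold' → 'pressurize the drive' → 'sync the bracket'), not the other way around.
So 'sync the bracket' does not have to come before 'verify the chassis' — it cannot.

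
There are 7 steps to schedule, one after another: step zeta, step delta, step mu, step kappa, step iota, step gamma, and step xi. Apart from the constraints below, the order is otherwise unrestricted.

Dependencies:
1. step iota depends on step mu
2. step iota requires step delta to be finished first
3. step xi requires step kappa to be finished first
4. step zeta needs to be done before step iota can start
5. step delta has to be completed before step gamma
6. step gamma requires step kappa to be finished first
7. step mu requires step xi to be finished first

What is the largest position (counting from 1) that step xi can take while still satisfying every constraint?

5

The steps that are forced after step xi, directly or by a chain of constraints, are step mu, step iota. That's 2 steps.
With 2 mandatory successors out of 7 steps total, the latest slot for step xi is 7−2 = 5, and it's reachable by doing all non-successors before step xi.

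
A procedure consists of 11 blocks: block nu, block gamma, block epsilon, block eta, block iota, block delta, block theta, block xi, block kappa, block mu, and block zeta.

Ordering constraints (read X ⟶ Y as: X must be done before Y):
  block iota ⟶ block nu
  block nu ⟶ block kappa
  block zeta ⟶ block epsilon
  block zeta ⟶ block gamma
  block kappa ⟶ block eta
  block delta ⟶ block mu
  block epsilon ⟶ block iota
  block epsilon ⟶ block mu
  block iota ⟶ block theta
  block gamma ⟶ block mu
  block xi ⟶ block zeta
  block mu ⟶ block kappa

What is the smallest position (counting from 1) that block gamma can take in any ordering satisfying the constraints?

The blocks that are forced before block gamma, directly or transitively, are block xi, block zeta. That's 2 blocks.
So at minimum 2 blocks come before block gamma, putting block gamma no earlier than position 3. That position is achievable by scheduling exactly those predecessors first.

3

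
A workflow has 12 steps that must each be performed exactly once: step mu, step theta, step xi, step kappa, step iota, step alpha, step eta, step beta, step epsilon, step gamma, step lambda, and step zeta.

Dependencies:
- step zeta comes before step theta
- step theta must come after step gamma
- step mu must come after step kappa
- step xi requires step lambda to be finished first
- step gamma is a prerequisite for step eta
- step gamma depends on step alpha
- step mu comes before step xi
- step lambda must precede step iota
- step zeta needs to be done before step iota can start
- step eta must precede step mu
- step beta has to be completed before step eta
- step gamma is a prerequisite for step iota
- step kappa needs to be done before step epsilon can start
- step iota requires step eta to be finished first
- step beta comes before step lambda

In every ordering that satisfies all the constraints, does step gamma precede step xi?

Yes

There is a constraint chain step gamma → step eta → step mu → step xi.
Hence step gamma necessarily comes before step xi.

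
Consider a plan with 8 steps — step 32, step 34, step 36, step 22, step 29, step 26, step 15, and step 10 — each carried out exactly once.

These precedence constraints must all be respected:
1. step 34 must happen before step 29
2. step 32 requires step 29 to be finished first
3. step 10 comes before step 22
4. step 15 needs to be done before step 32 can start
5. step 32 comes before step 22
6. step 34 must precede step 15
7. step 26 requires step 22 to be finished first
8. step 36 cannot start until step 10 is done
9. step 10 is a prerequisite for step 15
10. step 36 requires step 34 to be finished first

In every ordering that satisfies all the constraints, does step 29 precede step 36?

No

No chain of constraints connects step 29 to step 36 in either direction.
There exist valid orderings with step 36 before step 29, so step 29 is not required to come first.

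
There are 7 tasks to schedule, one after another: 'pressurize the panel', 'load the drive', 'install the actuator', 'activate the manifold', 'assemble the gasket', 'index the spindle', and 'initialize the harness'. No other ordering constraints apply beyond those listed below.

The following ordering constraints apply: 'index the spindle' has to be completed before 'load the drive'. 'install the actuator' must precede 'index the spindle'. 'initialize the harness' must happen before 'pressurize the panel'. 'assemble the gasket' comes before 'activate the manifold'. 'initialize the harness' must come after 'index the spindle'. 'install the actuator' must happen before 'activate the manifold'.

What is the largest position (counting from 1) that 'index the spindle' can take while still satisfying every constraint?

The tasks that are forced after 'index the spindle', directly or by a chain of constraints, are 'pressurize the panel', 'load the drive', 'initialize the harness'. That's 3 tasks.
So at least 3 tasks follow 'index the spindle', putting 'index the spindle' no later than position 4. That position is achievable by scheduling everything else first.

4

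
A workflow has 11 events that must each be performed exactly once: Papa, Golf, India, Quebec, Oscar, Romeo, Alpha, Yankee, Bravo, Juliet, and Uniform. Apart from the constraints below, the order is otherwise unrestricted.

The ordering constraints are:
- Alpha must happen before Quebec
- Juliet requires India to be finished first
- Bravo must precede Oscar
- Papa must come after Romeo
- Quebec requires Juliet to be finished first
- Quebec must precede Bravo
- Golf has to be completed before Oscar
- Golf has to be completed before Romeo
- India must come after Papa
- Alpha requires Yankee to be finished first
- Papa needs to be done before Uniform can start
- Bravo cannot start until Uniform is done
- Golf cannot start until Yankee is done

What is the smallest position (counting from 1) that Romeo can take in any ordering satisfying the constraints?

Every event that must precede Romeo has to come before it. Tracing all chains that end at Romeo, those events are: Golf, Yankee — 2 in total.
So at minimum 2 events come before Romeo, putting Romeo no earlier than position 3. That position is achievable by scheduling exactly those predecessors first.

3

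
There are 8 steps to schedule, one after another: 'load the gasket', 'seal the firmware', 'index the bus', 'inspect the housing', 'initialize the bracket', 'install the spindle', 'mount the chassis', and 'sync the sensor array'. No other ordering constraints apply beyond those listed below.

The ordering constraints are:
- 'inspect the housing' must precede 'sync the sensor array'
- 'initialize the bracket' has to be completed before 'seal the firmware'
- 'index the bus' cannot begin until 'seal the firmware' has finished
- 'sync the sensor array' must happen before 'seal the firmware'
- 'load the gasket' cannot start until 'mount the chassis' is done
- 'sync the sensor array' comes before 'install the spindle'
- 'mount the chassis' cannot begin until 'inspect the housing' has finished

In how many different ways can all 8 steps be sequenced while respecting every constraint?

192

2 steps have no prerequisites ('inspect the housing', 'initialize the bracket'), so any of them could come first.
Counting all ways to extend the partial order to a total order gives 192.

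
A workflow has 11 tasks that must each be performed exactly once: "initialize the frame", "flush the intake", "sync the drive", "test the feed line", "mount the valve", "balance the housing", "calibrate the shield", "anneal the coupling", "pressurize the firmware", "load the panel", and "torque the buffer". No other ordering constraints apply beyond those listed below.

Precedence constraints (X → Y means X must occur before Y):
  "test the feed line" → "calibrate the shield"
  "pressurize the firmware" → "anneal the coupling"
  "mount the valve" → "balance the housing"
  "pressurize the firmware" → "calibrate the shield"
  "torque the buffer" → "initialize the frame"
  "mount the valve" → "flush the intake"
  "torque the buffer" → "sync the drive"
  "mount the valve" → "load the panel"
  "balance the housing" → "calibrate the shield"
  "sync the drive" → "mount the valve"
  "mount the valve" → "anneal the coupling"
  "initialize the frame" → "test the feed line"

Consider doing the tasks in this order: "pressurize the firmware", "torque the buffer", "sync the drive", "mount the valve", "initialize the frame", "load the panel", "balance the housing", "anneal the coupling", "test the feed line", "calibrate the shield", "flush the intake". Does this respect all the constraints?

Yes

Checking each listed constraint against this order: for instance, "pressurize the firmware" is in position 1 and "calibrate the shield" in position 10, so that constraint holds — and the remaining constraints check out the same way.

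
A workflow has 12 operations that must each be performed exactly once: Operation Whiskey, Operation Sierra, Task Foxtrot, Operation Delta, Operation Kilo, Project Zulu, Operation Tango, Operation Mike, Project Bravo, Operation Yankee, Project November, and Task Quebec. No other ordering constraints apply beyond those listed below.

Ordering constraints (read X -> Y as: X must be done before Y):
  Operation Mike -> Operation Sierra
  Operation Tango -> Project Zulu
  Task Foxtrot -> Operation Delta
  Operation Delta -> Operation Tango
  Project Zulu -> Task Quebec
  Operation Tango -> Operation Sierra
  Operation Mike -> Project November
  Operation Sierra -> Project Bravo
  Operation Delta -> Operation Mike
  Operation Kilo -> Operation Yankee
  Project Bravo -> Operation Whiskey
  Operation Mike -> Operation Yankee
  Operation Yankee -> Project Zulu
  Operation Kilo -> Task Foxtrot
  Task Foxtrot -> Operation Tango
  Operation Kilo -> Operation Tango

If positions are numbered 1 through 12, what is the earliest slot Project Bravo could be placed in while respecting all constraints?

Every operation that must precede Project Bravo has to come before it. Tracing all chains that end at Project Bravo, those operations are: Operation Sierra, Task Foxtrot, Operation Delta, Operation Kilo, Operation Tango, Operation Mike — 6 in total.
With 6 mandatory predecessors, the earliest Project Bravo can sit is position 6+1 = 7, and placing just those 6 first achieves it.

7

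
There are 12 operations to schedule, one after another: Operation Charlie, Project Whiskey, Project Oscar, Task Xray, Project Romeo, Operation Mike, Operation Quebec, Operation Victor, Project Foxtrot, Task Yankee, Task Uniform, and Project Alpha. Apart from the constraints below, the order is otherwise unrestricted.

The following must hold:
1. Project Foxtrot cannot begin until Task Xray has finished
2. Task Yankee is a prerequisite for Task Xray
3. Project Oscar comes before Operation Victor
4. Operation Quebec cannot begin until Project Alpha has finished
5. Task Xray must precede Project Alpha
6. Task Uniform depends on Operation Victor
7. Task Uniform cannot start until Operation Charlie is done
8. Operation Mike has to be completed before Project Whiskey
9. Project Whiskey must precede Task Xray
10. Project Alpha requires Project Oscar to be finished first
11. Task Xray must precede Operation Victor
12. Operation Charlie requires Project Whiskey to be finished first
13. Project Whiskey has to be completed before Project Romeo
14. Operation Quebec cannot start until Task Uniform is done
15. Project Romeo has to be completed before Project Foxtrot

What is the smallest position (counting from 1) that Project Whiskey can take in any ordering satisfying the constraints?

2

Working backwards through the constraints from Project Whiskey, its only required predecessor is Operation Mike.
With 1 mandatory predecessor, the earliest Project Whiskey can sit is position 1+1 = 2, and placing just that one first achieves it.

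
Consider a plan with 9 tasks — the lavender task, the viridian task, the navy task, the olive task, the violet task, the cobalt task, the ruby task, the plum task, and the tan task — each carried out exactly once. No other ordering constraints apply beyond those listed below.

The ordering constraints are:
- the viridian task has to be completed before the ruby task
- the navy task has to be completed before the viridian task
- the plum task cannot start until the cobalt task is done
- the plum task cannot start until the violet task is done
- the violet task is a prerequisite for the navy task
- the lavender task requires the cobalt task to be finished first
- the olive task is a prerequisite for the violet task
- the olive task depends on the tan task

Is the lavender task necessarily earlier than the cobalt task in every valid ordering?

No

The constraints actually force the cobalt task before the lavender task (via the cobalt task → the lavender task), not the other way around.
So the lavender task does not have to come before the cobalt task — it cannot.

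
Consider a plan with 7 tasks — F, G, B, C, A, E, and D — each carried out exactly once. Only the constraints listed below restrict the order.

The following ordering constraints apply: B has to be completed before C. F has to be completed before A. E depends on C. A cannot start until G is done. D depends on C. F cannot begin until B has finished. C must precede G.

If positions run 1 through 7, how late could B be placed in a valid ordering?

1

Following every chain forward from B, the tasks that must come later are F, G, C, A, E, D — 6 of them.
With 6 mandatory successors out of 7 tasks total, the latest slot for B is 7−6 = 1, and it's reachable by doing all non-successors before B.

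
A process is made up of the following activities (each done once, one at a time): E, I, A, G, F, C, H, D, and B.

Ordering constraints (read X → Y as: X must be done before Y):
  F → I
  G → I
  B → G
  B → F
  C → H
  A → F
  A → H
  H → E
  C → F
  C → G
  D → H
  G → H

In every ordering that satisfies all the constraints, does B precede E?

Yes

Tracing the constraints gives a chain: B → G → H → E.
So B must precede E in any valid ordering.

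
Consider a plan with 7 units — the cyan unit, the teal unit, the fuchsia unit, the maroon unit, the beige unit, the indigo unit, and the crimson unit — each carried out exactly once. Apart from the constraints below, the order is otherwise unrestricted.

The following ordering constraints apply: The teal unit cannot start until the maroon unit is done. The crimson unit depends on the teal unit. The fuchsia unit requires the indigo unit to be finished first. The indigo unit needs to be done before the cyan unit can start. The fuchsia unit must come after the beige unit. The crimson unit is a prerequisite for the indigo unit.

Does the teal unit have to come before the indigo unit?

Yes

Tracing the constraints gives a chain: the teal unit → the crimson unit → the indigo unit.
So the teal unit must precede the indigo unit in any valid ordering.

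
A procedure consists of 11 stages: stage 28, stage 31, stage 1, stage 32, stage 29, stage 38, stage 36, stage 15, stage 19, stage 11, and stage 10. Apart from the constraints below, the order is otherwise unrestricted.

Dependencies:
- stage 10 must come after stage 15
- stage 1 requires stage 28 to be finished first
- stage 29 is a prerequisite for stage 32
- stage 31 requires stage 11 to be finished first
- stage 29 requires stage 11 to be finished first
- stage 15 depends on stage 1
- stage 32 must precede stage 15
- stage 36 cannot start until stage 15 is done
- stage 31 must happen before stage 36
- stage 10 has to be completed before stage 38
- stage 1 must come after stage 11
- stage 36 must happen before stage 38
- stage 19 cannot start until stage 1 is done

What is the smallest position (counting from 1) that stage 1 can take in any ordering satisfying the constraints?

Working backwards through the constraints from stage 1, its full set of required predecessors is stage 28, stage 11 — 2 of them.
With 2 mandatory predecessors, the earliest stage 1 can sit is position 2+1 = 3, and placing just those 2 first achieves it.

3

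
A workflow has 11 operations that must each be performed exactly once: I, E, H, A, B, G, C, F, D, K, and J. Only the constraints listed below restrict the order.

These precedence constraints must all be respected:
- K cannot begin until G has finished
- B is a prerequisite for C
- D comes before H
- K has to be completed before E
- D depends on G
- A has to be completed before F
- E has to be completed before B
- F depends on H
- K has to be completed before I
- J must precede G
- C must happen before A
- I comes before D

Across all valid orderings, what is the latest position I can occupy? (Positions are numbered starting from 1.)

Every operation that must follow I has to come after it. Tracing all chains starting from I, those operations are: H, F, D — 3 in total.
With 3 mandatory successors out of 11 operations total, the latest slot for I is 11−3 = 8, and it's reachable by doing all non-successors before I.

8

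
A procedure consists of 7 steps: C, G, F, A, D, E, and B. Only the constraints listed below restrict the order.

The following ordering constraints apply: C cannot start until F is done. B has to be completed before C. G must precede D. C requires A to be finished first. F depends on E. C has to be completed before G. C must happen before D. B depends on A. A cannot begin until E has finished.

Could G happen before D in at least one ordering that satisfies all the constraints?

Every valid ordering already has G before D (the constraints require it), so in particular at least one does.

Yes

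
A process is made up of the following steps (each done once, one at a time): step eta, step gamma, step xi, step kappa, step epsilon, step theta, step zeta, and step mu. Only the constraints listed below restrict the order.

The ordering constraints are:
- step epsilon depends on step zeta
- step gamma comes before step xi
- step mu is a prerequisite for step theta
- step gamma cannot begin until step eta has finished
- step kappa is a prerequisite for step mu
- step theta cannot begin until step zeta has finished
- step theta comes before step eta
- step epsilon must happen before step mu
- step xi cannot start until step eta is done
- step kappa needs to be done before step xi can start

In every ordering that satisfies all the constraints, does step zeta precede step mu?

Tracing the constraints gives a chain: step zeta → step epsilon → step mu.
That forces step zeta before step mu in every valid schedule.

Yes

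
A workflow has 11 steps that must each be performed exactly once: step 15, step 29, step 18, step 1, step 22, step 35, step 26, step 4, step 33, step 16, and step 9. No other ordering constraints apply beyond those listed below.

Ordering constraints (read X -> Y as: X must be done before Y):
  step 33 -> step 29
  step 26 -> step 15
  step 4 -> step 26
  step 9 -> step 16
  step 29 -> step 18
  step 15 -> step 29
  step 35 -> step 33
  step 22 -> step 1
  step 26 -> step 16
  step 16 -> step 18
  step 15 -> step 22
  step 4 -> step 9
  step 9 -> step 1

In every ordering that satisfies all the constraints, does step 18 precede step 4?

In fact the dependencies run the other way: step 4 → step 9 → step 16 → step 18.
So step 18 never precedes step 4.

No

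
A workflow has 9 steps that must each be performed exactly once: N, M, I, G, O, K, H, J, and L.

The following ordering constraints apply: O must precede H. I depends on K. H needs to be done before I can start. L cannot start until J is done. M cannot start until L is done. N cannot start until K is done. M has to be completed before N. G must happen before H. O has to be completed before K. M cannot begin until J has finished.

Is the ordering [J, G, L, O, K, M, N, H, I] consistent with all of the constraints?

Yes

Going through the constraints one by one, each required predecessor appears earlier in the sequence than its dependent — e.g. G (position 2) is before H (position 8), as required.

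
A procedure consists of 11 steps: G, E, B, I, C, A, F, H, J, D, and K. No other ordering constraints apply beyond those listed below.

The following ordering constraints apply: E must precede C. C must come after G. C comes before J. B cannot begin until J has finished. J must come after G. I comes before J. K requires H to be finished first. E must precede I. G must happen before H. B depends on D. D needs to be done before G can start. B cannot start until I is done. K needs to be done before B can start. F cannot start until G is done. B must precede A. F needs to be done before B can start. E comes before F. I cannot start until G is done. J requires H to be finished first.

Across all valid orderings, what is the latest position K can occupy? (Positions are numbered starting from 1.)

Following every chain forward from K, the steps that must come later are B, A — 2 of them.
So at least 2 steps follow K, putting K no later than position 9. That position is achievable by scheduling everything else first.

9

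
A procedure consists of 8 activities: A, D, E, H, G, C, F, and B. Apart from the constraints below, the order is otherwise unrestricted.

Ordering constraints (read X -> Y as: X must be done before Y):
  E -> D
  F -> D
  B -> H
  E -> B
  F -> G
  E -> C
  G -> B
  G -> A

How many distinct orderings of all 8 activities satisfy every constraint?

2 activities have no prerequisites (E, F), so any of them could come first.
Systematically extending each partial ordering one activity at a time and counting, there are 267 complete orderings.

267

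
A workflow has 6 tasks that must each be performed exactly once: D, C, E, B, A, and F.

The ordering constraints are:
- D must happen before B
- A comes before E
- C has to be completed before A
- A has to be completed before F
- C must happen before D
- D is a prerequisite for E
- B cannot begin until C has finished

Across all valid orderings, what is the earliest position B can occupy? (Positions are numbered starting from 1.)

Working backwards through the constraints from B, its full set of required predecessors is D, C — 2 of them.
With 2 mandatory predecessors, the earliest B can sit is position 2+1 = 3, and placing just those 2 first achieves it.

3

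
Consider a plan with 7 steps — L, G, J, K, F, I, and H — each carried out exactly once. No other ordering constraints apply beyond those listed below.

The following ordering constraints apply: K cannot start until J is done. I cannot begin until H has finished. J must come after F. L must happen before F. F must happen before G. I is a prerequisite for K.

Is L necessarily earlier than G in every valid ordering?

Following the dependencies: L → F → G.
That forces L before G in every valid schedule.

Yes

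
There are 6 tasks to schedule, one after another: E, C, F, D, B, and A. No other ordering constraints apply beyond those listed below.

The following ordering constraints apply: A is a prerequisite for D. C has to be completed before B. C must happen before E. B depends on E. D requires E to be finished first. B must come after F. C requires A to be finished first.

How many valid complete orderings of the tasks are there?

9

2 tasks have no prerequisites (F, A), so any of them could come first.
Enumerating by repeatedly choosing an available task (one whose prerequisites are all placed) gives 9 distinct complete orderings.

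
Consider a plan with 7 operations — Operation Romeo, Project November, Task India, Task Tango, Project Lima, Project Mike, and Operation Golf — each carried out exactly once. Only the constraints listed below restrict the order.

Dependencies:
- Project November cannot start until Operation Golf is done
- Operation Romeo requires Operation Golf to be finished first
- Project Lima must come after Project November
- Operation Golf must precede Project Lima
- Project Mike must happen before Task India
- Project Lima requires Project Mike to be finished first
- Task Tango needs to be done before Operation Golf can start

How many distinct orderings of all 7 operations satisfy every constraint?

The operations with no prerequisites are Task Tango, Project Mike; any of them can be placed first.
Enumerating by repeatedly choosing an available operation (one whose prerequisites are all placed) gives 58 distinct complete orderings.

58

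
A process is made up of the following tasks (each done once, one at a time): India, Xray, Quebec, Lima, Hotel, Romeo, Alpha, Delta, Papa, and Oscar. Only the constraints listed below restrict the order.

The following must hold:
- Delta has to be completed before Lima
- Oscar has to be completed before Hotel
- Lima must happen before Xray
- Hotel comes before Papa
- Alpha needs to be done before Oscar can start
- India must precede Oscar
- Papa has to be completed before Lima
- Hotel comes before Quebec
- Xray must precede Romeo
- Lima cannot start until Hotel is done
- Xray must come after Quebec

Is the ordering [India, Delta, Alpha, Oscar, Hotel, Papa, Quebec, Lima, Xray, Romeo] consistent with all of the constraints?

Yes

Checking each listed constraint against this order: for instance, Delta is in position 2 and Lima in position 8, so that constraint holds — and the remaining constraints check out the same way.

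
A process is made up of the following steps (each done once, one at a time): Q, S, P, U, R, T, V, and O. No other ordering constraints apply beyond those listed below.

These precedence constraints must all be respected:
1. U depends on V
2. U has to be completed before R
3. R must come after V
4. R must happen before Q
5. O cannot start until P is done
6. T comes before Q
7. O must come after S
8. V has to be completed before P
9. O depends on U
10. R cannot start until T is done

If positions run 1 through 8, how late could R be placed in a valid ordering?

7

The only step forced after R (directly or by a chain) is Q.
So at least 1 step follows R, putting R no later than position 7. That position is achievable by scheduling everything else first.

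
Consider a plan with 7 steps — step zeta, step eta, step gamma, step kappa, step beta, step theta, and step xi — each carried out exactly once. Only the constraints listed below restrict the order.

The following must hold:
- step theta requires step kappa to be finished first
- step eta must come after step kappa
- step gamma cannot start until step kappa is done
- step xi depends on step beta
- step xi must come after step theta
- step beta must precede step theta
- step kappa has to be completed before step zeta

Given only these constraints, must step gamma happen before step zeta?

Nothing in the constraints links step gamma and step zeta; they are unordered relative to each other.
So step gamma can come before step zeta or after — it is not forced.

No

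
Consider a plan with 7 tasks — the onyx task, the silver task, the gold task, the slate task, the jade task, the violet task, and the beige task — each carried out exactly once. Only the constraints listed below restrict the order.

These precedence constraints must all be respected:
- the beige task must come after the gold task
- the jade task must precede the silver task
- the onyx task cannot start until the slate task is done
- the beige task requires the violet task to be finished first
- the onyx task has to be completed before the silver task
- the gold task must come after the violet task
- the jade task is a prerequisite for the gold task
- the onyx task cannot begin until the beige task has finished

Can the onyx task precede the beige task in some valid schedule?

Following the beige task → the onyx task, the beige task must precede the onyx task in every valid ordering.
Hence the onyx task can never be scheduled before the beige task.

No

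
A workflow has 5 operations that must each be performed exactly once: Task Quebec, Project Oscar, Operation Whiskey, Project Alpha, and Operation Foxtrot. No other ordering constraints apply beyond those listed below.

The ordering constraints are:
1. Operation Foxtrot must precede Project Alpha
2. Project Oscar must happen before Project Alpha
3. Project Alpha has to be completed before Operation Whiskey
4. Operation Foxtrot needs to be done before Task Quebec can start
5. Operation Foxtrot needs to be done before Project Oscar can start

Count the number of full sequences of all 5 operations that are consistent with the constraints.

4

Operation Foxtrot is the only operation with nothing required before it, so every ordering starts there.
Enumerating by repeatedly choosing an available operation (one whose prerequisites are all placed) gives 4 distinct complete orderings.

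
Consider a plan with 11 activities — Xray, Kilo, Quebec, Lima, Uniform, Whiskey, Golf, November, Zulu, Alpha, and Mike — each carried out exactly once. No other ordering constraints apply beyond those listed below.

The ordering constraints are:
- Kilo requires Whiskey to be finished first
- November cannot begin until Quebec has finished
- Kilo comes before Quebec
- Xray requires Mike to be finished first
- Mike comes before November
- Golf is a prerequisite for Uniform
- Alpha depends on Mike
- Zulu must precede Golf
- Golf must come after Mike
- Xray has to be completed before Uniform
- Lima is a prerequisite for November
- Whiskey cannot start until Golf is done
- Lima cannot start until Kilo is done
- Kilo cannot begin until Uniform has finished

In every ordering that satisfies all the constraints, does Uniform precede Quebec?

Yes

Tracing the constraints gives a chain: Uniform → Kilo → Quebec.
So Uniform must precede Quebec in any valid ordering.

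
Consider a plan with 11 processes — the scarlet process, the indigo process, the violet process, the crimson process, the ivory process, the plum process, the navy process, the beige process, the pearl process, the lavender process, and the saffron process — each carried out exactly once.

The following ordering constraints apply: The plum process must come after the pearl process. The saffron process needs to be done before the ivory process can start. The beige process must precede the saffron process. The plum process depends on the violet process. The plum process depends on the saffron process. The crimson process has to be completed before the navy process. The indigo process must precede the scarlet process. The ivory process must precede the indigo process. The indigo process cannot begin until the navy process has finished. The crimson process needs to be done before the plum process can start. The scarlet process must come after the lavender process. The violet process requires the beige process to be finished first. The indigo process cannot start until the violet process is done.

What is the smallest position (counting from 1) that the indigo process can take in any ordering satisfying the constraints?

7

Every process that must precede the indigo process has to come before it. Tracing all chains that end at the indigo process, those processes are: the violet process, the crimson process, the ivory process, the navy process, the beige process, the saffron process — 6 in total.
So at minimum 6 processes come before the indigo process, putting the indigo process no earlier than position 7. That position is achievable by scheduling exactly those predecessors first.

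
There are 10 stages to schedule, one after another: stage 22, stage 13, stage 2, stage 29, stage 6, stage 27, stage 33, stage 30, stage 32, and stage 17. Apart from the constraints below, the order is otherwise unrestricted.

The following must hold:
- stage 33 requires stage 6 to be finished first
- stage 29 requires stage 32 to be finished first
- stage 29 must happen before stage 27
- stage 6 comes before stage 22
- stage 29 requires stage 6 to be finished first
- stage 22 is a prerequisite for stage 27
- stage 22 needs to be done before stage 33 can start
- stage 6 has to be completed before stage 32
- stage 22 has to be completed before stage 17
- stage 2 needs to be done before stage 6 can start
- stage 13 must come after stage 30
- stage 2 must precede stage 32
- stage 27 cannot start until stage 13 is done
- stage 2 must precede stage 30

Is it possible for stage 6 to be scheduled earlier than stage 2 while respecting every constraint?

The constraints give a chain stage 2 → stage 6, which forces stage 2 before stage 6.
Hence stage 6 can never be scheduled before stage 2.

No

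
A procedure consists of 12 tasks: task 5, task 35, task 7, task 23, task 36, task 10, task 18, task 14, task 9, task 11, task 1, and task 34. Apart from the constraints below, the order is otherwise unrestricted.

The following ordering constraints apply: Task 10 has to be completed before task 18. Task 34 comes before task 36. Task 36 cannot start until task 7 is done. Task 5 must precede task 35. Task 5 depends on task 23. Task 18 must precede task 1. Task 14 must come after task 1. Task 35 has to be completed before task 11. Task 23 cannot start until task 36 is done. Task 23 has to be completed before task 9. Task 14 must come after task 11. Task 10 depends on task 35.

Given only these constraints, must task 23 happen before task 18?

Yes

Chaining the stated constraints: task 23 → task 5 → task 35 → task 10 → task 18.
That forces task 23 before task 18 in every valid schedule.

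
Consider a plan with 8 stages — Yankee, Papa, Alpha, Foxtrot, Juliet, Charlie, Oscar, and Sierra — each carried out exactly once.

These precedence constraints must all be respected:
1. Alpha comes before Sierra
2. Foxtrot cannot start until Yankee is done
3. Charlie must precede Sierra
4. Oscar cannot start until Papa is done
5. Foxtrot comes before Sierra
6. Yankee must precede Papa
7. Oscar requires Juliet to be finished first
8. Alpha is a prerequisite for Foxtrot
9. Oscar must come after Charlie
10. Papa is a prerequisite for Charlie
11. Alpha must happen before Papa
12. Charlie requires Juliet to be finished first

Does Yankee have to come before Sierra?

Tracing the constraints gives a chain: Yankee → Foxtrot → Sierra.
Hence Yankee necessarily comes before Sierra.

Yes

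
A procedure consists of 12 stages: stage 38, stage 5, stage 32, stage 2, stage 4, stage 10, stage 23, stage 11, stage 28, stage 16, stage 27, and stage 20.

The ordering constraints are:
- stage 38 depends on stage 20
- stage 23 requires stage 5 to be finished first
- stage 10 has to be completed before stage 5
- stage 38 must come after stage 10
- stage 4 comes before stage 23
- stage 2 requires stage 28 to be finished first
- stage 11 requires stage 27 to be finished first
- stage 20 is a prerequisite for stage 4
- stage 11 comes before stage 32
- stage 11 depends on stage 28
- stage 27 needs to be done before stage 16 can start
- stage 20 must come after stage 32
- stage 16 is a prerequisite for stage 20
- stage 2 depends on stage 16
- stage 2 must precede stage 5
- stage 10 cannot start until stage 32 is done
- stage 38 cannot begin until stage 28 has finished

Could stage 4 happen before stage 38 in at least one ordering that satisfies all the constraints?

Yes

The constraints leave stage 4 and stage 38 unordered relative to each other; nothing requires stage 38 earlier.
So a valid ordering placing stage 4 earlier than stage 38 exists.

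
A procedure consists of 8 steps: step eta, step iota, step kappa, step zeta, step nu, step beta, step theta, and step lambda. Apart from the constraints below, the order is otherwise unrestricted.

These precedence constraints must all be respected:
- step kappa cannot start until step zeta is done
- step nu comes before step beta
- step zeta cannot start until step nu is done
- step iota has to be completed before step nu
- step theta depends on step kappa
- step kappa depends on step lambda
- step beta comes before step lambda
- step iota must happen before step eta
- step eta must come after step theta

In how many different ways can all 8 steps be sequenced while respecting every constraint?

3

Step iota is the only step with nothing required before it, so every ordering starts there.
Counting all ways to extend the partial order to a total order gives 3.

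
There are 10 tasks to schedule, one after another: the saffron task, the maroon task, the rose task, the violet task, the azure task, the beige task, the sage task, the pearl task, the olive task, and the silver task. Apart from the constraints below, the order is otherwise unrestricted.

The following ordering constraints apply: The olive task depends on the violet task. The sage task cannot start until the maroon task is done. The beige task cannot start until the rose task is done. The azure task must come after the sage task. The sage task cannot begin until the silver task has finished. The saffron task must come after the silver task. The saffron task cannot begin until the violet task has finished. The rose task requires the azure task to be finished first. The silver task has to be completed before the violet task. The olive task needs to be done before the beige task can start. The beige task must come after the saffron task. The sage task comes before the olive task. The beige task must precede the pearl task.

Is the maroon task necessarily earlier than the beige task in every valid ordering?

There is a constraint chain the maroon task → the sage task → the olive task → the beige task.
That forces the maroon task before the beige task in every valid schedule.

Yes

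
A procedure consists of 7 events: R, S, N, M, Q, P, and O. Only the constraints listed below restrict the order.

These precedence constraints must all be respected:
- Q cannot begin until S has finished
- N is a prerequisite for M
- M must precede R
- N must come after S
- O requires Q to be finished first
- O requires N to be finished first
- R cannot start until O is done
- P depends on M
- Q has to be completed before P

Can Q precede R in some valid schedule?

Yes

Every valid ordering already has Q before R (the constraints require it), so in particular at least one does.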